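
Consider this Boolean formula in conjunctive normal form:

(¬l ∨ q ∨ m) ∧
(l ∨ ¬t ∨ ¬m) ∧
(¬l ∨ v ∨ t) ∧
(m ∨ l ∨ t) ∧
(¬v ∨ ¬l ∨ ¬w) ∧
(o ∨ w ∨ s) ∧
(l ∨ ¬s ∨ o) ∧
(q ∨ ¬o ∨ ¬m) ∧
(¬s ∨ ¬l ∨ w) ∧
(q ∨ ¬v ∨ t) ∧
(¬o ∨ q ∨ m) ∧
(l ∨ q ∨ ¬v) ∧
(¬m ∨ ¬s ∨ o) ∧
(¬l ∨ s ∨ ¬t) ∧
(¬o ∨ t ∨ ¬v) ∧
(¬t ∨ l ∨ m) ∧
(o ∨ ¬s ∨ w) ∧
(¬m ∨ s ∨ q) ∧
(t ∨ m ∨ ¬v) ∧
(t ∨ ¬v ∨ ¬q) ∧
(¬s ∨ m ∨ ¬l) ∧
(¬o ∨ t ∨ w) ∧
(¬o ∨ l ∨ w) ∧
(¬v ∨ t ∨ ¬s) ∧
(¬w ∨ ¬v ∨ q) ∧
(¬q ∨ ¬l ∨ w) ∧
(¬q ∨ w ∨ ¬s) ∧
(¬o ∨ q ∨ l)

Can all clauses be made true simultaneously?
Yes

Yes, the formula is satisfiable.

One satisfying assignment is: v=False, w=True, m=True, s=False, q=True, o=False, l=False, t=False

Verification: With this assignment, all 28 clauses evaluate to true.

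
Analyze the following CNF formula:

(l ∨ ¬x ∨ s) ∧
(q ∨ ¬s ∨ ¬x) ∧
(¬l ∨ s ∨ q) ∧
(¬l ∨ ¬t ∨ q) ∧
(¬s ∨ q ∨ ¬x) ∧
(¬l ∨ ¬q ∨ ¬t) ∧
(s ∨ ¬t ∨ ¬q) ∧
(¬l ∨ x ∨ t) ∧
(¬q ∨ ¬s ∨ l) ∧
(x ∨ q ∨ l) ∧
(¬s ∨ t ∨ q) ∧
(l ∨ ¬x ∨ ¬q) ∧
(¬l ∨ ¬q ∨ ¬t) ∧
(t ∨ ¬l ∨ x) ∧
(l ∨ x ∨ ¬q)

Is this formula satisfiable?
Yes

Yes, the formula is satisfiable.

One satisfying assignment is: l=True, q=True, t=False, s=False, x=True

Verification: With this assignment, all 15 clauses evaluate to true.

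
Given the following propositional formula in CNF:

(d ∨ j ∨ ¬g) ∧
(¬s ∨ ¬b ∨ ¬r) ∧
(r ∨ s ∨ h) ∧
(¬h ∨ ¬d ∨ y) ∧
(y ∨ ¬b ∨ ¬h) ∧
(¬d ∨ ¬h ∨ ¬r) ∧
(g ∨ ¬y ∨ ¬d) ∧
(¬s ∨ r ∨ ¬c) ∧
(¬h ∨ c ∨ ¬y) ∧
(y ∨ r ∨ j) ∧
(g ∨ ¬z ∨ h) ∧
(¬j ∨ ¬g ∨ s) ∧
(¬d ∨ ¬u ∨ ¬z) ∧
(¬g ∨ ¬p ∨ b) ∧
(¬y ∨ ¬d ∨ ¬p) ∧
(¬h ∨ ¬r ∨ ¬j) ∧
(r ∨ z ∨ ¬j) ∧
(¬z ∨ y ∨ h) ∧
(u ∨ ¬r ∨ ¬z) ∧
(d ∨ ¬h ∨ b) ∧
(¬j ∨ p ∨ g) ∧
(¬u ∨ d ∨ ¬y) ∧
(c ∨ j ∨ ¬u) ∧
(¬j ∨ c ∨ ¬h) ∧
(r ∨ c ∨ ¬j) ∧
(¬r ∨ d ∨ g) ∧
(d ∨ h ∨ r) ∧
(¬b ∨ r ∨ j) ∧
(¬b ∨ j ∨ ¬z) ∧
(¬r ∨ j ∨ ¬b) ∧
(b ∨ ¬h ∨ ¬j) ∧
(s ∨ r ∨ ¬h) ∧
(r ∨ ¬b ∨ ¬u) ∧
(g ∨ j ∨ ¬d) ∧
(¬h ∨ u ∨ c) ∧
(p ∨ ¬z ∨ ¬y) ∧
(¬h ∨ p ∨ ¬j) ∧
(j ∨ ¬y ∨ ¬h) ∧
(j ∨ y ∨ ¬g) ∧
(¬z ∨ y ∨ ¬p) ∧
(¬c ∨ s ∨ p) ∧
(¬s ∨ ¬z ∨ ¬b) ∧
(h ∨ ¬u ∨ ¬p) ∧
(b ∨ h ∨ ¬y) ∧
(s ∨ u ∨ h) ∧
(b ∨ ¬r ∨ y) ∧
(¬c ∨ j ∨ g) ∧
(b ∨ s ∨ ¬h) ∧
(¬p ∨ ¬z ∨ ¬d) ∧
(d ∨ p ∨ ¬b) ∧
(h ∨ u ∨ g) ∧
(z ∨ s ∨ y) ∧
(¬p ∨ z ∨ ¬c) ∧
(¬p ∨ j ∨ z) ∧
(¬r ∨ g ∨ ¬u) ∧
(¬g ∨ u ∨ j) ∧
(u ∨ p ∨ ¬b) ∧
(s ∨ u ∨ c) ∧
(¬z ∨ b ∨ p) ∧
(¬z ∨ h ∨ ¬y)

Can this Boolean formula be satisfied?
No

No, the formula is not satisfiable.

No assignment of truth values to the variables can make all 60 clauses true simultaneously.

The formula is UNSAT (unsatisfiable).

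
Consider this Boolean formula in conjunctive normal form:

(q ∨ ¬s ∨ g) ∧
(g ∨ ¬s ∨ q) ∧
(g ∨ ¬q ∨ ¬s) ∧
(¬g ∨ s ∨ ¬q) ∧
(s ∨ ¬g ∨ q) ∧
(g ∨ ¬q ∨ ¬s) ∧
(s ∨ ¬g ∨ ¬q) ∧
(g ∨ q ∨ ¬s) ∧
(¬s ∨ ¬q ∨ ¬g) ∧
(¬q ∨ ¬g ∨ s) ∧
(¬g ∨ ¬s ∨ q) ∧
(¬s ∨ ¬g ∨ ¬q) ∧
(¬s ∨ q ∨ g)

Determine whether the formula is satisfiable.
Yes

Yes, the formula is satisfiable.

One satisfying assignment is: q=False, g=False, s=False

Verification: With this assignment, all 13 clauses evaluate to true.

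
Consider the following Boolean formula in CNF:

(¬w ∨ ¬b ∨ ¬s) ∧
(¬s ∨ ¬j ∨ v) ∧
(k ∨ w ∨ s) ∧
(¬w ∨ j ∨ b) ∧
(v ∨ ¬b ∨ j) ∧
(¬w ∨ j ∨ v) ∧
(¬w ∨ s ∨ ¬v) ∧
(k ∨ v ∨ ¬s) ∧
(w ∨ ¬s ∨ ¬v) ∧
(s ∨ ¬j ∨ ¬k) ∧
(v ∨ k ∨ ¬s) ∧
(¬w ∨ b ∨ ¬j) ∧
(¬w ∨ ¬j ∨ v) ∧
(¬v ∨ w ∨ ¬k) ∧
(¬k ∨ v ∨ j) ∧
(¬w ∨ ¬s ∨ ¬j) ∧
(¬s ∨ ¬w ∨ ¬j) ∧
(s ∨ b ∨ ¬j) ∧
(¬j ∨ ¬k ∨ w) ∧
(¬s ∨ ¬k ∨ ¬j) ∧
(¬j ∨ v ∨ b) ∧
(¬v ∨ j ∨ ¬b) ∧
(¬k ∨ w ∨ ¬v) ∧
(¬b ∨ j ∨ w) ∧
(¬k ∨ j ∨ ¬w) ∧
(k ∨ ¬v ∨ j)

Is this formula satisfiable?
No

No, the formula is not satisfiable.

No assignment of truth values to the variables can make all 26 clauses true simultaneously.

The formula is UNSAT (unsatisfiable).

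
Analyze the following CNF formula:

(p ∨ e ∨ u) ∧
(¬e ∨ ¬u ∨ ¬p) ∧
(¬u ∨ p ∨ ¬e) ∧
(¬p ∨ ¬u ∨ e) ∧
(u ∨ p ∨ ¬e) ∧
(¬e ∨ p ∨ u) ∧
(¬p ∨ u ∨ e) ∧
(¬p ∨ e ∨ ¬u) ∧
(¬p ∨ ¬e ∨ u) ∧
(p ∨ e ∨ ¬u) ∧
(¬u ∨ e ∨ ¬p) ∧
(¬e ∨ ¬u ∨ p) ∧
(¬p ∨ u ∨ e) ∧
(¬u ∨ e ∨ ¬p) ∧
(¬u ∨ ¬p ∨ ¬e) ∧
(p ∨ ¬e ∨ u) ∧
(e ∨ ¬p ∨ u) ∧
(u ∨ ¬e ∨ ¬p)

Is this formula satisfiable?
No

No, the formula is not satisfiable.

No assignment of truth values to the variables can make all 18 clauses true simultaneously.

The formula is UNSAT (unsatisfiable).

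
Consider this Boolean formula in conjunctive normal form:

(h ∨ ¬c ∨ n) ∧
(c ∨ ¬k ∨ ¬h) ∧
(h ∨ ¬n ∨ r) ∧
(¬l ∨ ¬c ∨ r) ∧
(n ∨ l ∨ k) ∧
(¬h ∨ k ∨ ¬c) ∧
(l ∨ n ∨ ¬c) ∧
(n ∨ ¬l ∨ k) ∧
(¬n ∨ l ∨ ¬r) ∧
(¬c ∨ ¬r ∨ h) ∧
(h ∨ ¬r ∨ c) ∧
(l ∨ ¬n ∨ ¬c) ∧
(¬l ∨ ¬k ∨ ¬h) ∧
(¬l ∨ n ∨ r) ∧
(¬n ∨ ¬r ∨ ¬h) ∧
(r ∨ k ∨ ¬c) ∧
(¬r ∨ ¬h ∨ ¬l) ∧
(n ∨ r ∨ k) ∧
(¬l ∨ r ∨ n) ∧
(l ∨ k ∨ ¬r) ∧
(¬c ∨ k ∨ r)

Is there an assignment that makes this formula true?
Yes

Yes, the formula is satisfiable.

One satisfying assignment is: l=False, h=True, c=False, n=True, k=False, r=False

Verification: With this assignment, all 21 clauses evaluate to true.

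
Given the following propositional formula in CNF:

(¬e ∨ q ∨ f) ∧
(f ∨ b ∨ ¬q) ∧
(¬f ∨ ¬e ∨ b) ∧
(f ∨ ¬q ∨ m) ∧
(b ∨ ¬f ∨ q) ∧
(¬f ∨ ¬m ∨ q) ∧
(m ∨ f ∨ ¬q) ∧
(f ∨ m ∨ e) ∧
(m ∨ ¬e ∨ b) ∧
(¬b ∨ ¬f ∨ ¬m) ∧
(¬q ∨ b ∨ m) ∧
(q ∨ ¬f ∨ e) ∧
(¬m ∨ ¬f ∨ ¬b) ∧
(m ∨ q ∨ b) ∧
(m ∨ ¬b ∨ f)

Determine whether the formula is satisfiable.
Yes

Yes, the formula is satisfiable.

One satisfying assignment is: m=True, f=False, q=False, b=False, e=False

Verification: With this assignment, all 15 clauses evaluate to true.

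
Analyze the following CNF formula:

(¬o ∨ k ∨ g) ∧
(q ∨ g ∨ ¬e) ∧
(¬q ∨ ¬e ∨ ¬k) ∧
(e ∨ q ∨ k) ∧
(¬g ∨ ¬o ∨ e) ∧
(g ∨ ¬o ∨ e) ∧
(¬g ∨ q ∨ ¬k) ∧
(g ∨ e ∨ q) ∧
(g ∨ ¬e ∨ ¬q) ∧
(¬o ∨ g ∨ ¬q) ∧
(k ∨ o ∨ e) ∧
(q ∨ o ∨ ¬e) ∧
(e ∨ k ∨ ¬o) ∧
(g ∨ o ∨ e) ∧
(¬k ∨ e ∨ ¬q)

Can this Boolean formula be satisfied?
Yes

Yes, the formula is satisfiable.

One satisfying assignment is: g=True, o=False, k=False, q=True, e=True

Verification: With this assignment, all 15 clauses evaluate to true.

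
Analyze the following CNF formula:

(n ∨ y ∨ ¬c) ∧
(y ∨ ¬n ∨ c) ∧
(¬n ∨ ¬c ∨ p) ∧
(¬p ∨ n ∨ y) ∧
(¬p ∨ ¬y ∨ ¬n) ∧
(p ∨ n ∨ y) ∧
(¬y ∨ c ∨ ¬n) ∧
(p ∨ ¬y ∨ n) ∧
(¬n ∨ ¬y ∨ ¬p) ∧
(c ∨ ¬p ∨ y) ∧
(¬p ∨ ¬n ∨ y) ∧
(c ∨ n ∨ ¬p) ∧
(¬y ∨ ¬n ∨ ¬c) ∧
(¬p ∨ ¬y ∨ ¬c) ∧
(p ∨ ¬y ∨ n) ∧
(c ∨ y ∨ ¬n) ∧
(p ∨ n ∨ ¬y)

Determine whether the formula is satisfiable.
No

No, the formula is not satisfiable.

No assignment of truth values to the variables can make all 17 clauses true simultaneously.

The formula is UNSAT (unsatisfiable).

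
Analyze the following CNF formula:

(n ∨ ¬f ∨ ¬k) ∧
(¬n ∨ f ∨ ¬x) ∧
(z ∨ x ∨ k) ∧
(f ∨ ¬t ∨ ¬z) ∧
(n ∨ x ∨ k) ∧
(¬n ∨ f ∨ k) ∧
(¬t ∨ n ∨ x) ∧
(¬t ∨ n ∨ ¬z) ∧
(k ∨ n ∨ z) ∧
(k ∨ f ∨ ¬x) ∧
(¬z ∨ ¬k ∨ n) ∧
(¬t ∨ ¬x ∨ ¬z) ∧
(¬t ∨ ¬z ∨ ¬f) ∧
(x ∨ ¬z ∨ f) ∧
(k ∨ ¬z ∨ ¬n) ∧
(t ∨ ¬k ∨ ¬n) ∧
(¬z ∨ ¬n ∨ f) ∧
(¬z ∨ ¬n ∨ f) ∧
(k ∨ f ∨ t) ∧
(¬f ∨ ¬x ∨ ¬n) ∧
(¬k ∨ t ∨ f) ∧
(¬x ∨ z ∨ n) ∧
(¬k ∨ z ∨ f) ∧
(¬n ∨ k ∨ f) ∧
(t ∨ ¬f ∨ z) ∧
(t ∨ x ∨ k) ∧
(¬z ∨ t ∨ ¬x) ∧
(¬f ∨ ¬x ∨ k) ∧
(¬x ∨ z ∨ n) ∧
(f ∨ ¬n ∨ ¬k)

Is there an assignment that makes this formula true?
Yes

Yes, the formula is satisfiable.

One satisfying assignment is: t=True, k=True, n=True, x=False, f=True, z=False

Verification: With this assignment, all 30 clauses evaluate to true.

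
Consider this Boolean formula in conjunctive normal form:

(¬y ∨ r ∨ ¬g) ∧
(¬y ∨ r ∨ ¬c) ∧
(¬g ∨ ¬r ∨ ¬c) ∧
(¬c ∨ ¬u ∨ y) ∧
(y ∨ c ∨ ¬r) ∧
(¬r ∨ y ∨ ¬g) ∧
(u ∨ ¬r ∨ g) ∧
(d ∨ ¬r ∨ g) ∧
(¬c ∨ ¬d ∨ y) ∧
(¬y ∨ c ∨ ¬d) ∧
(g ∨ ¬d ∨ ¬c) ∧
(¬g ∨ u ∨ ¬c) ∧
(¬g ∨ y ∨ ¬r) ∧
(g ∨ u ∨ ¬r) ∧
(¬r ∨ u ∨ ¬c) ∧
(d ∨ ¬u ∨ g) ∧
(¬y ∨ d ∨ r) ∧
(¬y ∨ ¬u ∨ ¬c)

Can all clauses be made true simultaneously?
Yes

Yes, the formula is satisfiable.

One satisfying assignment is: d=False, c=False, r=False, u=False, g=False, y=False

Verification: With this assignment, all 18 clauses evaluate to true.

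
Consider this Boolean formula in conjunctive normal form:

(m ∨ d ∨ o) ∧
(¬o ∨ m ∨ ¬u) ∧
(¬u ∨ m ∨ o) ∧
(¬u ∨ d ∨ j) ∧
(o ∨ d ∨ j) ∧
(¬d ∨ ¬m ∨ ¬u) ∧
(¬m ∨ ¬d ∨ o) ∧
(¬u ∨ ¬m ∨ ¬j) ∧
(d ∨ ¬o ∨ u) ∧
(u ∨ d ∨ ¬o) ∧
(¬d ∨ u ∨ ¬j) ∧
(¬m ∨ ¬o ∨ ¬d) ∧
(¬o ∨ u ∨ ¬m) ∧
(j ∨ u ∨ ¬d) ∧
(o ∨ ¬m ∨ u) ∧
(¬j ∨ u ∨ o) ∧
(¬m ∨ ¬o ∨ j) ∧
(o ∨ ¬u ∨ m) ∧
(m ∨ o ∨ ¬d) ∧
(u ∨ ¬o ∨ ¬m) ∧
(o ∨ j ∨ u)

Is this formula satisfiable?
No

No, the formula is not satisfiable.

No assignment of truth values to the variables can make all 21 clauses true simultaneously.

The formula is UNSAT (unsatisfiable).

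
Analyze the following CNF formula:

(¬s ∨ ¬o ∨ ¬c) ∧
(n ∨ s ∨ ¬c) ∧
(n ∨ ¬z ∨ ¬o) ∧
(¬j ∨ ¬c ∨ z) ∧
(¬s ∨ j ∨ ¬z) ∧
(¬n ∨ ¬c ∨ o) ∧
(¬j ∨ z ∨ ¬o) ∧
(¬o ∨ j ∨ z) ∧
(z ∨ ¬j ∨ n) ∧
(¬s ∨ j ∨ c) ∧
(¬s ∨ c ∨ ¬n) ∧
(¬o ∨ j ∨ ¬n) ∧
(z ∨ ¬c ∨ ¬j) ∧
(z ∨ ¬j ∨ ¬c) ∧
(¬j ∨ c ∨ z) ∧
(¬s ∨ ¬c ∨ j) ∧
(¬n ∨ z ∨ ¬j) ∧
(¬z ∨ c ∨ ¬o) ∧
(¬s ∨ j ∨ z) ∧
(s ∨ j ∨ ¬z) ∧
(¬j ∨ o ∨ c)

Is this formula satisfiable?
Yes

Yes, the formula is satisfiable.

One satisfying assignment is: n=False, c=False, j=False, o=False, s=False, z=False

Verification: With this assignment, all 21 clauses evaluate to true.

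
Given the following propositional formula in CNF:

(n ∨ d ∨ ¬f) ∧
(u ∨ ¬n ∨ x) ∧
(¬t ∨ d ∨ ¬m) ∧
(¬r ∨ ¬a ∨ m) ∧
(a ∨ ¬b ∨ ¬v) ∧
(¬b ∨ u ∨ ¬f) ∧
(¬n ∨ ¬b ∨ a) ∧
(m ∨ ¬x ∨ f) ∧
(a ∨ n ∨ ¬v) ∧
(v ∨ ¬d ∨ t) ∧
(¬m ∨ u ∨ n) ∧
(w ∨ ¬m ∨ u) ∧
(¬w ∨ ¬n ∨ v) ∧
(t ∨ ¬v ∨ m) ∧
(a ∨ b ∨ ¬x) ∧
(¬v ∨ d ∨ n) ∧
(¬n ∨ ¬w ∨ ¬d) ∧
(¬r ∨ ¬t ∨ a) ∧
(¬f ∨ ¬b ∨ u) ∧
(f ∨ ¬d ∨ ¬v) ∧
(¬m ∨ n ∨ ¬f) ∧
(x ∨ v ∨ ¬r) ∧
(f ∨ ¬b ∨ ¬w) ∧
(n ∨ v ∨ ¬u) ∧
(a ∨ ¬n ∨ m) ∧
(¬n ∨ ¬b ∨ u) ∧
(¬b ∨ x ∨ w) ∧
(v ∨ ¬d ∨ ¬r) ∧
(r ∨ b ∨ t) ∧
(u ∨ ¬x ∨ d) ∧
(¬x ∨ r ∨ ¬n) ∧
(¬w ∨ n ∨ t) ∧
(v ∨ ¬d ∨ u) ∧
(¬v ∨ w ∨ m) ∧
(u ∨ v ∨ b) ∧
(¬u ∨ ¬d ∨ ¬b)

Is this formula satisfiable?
Yes

Yes, the formula is satisfiable.

One satisfying assignment is: x=False, f=False, v=False, n=True, m=True, a=False, u=True, r=False, t=True, d=True, b=False, w=False

Verification: With this assignment, all 36 clauses evaluate to true.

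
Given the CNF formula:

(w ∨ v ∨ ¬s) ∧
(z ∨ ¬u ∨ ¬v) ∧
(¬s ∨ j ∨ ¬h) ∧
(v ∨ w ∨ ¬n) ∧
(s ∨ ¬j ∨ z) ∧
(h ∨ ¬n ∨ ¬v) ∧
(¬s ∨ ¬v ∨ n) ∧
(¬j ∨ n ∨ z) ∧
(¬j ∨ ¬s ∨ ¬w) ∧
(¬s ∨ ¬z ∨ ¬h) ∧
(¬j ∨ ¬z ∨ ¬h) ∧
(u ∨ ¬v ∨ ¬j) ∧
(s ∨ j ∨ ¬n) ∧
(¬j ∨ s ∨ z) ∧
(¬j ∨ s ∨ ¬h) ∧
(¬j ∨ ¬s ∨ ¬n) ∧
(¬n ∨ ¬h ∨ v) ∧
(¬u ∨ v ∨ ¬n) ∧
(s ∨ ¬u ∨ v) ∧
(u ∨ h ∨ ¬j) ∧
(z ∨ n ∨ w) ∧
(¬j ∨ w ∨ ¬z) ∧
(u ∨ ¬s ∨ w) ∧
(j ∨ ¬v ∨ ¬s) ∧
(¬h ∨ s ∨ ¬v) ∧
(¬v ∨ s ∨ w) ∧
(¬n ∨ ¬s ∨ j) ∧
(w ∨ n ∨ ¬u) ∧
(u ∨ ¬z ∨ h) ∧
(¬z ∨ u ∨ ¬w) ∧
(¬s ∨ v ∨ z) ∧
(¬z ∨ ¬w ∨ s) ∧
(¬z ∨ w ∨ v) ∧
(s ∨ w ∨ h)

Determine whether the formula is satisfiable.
Yes

Yes, the formula is satisfiable.

One satisfying assignment is: n=False, s=False, u=False, v=False, h=False, j=False, w=True, z=False

Verification: With this assignment, all 34 clauses evaluate to true.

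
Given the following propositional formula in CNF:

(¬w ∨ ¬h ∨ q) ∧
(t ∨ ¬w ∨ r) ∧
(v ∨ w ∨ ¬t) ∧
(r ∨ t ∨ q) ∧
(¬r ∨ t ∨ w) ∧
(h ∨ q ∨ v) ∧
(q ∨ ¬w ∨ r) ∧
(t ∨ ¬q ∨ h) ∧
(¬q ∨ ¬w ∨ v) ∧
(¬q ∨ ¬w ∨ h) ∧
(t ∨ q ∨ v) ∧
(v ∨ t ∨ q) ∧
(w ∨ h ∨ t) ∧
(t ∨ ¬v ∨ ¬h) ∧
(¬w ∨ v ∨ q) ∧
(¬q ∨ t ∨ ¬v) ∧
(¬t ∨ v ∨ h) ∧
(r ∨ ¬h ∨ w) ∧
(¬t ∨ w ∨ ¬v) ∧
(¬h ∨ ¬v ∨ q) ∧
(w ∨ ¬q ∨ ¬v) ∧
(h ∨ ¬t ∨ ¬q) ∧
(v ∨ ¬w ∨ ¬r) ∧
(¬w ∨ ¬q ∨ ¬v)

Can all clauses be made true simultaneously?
Yes

Yes, the formula is satisfiable.

One satisfying assignment is: w=True, q=False, h=False, t=False, v=True, r=True

Verification: With this assignment, all 24 clauses evaluate to true.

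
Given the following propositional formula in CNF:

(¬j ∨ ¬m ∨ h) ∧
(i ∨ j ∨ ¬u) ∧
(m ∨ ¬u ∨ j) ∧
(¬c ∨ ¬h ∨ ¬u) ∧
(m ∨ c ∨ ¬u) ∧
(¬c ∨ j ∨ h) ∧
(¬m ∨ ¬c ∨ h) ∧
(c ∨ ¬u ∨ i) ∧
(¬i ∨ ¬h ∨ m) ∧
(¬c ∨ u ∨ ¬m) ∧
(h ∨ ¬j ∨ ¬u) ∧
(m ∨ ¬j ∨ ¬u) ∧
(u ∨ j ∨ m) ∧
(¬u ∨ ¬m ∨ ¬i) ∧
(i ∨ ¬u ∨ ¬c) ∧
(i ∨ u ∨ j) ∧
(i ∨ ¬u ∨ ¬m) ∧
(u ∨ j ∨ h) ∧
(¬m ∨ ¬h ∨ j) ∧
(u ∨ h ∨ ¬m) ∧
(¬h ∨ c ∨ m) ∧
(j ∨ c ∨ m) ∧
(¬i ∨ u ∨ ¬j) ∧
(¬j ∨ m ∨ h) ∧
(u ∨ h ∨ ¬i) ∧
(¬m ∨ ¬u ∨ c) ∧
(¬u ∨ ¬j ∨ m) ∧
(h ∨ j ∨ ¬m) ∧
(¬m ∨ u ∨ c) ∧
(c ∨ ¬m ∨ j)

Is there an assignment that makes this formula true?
Yes

Yes, the formula is satisfiable.

One satisfying assignment is: m=False, j=True, i=False, u=False, h=True, c=True

Verification: With this assignment, all 30 clauses evaluate to true.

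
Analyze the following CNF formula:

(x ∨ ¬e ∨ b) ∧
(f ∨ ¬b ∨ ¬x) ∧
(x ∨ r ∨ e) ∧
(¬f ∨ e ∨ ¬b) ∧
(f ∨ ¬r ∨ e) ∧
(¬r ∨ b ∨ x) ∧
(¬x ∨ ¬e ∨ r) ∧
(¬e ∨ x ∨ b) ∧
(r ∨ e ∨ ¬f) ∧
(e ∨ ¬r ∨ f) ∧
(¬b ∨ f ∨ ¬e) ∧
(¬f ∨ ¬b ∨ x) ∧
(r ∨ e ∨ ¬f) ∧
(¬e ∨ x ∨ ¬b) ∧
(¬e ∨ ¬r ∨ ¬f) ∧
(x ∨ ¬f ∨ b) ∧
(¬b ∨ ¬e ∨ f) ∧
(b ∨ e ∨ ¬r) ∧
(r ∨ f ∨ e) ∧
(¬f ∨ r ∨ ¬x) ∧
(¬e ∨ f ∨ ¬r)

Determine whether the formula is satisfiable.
No

No, the formula is not satisfiable.

No assignment of truth values to the variables can make all 21 clauses true simultaneously.

The formula is UNSAT (unsatisfiable).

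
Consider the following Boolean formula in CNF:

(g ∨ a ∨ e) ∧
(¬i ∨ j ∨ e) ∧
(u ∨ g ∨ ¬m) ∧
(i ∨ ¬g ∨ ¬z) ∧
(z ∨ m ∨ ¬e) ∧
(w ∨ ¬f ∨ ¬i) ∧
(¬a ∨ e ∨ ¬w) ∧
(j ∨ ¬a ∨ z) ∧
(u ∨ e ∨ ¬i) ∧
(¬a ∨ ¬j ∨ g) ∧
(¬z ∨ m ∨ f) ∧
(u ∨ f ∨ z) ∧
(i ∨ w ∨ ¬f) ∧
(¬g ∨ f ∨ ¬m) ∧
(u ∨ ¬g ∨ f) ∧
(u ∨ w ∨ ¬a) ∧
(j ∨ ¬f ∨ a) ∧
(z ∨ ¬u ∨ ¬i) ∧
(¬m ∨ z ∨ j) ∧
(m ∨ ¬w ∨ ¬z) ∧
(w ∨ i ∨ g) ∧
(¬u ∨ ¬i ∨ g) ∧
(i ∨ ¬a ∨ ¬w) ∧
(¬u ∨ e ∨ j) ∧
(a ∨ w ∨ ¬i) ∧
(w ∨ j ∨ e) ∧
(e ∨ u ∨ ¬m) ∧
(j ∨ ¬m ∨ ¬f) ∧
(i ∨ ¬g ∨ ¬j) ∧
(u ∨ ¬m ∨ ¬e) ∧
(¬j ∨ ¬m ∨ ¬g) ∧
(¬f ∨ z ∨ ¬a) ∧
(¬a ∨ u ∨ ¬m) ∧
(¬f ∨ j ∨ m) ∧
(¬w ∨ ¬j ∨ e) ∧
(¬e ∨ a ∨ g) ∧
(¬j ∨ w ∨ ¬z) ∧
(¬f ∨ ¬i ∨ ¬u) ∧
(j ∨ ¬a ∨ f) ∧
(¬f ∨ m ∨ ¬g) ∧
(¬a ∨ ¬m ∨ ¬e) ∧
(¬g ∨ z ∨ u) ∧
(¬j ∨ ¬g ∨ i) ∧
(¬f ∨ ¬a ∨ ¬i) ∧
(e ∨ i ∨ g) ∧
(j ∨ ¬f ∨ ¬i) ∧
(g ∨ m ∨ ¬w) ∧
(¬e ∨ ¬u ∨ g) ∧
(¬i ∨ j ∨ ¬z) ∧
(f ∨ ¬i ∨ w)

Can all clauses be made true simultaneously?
No

No, the formula is not satisfiable.

No assignment of truth values to the variables can make all 50 clauses true simultaneously.

The formula is UNSAT (unsatisfiable).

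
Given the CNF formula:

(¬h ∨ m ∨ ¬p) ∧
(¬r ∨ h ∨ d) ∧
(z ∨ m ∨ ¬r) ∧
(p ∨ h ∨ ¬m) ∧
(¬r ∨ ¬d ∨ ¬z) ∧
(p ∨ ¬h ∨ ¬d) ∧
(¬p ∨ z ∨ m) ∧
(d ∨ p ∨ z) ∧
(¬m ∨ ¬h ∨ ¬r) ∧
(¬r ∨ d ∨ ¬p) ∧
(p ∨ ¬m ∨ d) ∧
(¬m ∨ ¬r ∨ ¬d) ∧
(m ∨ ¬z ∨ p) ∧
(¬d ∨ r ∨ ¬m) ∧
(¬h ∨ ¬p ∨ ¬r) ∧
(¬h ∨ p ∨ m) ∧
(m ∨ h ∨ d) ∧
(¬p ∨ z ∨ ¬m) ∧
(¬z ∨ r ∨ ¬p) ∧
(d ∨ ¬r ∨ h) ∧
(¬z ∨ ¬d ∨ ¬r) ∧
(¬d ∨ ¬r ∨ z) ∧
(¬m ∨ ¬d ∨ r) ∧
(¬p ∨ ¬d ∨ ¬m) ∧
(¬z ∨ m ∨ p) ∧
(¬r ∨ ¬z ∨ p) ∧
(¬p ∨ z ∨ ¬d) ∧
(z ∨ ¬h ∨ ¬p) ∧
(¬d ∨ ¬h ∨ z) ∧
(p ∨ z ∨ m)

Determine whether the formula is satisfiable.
No

No, the formula is not satisfiable.

No assignment of truth values to the variables can make all 30 clauses true simultaneously.

The formula is UNSAT (unsatisfiable).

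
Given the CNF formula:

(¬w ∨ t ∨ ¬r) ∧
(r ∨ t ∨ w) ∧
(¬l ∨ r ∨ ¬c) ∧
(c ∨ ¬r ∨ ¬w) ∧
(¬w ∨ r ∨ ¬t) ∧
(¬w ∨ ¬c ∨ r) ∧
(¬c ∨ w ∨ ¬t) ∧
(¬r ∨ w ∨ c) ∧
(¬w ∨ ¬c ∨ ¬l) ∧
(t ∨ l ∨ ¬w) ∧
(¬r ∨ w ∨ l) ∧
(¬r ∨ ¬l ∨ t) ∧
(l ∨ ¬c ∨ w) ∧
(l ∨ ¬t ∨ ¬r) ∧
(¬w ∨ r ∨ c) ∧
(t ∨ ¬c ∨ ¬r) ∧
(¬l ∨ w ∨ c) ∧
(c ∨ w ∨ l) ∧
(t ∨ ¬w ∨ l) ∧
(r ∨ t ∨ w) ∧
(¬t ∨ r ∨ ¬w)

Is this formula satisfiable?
No

No, the formula is not satisfiable.

No assignment of truth values to the variables can make all 21 clauses true simultaneously.

The formula is UNSAT (unsatisfiable).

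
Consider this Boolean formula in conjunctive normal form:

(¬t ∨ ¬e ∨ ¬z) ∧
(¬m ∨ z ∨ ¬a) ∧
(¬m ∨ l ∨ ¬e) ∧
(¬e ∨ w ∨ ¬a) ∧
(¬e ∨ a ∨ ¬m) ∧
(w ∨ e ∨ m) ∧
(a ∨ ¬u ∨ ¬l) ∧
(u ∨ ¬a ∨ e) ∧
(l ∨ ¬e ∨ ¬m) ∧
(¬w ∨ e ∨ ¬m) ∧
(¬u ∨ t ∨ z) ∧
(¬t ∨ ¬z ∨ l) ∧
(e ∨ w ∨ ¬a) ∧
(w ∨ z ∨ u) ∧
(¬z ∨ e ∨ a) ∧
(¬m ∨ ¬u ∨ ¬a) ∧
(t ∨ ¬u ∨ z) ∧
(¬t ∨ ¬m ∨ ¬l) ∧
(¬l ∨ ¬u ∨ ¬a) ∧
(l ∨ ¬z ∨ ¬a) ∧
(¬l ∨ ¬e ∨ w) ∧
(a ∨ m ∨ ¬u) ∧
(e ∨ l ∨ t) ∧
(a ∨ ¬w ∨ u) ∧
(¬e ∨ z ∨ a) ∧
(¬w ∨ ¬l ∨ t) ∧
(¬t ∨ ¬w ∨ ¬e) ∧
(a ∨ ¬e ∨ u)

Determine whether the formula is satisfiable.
Yes

Yes, the formula is satisfiable.

One satisfying assignment is: w=True, t=False, a=True, e=True, m=False, z=False, l=False, u=False

Verification: With this assignment, all 28 clauses evaluate to true.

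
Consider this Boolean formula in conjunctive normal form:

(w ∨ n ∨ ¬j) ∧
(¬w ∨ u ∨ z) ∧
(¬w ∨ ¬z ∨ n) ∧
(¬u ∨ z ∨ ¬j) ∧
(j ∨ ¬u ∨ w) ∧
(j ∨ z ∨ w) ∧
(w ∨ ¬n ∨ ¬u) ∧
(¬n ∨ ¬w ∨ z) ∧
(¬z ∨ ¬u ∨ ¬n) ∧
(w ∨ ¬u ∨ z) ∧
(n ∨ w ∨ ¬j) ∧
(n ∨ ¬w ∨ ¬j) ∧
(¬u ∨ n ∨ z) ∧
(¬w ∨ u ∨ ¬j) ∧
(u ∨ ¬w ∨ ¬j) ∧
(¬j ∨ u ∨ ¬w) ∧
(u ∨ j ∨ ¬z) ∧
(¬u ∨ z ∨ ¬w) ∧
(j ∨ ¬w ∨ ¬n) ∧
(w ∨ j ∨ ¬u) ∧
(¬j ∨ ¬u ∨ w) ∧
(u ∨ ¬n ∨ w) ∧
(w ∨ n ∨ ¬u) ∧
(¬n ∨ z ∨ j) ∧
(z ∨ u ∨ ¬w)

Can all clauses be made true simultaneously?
No

No, the formula is not satisfiable.

No assignment of truth values to the variables can make all 25 clauses true simultaneously.

The formula is UNSAT (unsatisfiable).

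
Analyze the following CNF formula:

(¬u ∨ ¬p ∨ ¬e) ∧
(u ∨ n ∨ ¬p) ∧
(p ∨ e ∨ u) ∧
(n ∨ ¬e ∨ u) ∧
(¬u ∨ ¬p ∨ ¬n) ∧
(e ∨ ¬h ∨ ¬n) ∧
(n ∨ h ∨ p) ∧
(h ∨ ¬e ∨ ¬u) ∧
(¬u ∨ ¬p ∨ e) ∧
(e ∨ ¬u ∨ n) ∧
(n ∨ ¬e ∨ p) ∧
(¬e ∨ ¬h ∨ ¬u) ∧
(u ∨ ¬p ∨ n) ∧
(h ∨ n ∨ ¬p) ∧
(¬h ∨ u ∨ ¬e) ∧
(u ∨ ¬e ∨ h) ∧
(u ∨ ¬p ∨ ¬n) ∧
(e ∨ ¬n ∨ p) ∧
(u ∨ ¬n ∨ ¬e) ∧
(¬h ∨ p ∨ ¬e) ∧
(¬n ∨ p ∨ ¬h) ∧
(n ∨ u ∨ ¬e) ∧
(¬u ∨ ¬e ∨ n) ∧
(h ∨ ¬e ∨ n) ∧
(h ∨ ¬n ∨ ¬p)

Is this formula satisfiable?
No

No, the formula is not satisfiable.

No assignment of truth values to the variables can make all 25 clauses true simultaneously.

The formula is UNSAT (unsatisfiable).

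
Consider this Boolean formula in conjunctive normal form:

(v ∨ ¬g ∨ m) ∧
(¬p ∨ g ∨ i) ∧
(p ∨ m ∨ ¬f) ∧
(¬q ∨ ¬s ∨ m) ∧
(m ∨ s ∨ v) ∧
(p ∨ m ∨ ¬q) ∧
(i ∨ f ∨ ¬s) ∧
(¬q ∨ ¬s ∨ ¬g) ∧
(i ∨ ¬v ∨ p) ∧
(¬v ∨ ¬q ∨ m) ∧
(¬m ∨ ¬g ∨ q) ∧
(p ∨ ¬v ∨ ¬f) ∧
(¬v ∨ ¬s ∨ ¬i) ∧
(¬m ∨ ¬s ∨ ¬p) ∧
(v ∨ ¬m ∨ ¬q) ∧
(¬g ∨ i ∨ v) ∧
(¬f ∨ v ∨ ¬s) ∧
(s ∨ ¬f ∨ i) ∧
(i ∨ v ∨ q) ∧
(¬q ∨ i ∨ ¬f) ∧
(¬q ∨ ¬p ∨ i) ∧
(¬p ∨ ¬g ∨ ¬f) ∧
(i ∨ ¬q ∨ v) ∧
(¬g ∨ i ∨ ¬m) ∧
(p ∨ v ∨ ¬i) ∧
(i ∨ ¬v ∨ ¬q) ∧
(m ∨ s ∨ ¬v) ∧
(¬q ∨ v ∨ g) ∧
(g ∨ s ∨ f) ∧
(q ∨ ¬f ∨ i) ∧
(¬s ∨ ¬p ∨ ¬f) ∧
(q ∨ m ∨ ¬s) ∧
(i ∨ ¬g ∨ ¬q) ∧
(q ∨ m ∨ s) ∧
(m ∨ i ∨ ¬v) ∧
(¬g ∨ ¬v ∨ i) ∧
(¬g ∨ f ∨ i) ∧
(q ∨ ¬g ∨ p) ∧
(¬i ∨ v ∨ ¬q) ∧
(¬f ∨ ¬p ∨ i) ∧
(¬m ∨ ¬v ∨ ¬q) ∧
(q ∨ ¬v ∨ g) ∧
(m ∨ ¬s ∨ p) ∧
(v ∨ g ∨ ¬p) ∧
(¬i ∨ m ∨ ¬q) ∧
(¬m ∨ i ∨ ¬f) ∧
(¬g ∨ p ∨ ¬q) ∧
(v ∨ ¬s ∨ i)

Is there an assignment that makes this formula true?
No

No, the formula is not satisfiable.

No assignment of truth values to the variables can make all 48 clauses true simultaneously.

The formula is UNSAT (unsatisfiable).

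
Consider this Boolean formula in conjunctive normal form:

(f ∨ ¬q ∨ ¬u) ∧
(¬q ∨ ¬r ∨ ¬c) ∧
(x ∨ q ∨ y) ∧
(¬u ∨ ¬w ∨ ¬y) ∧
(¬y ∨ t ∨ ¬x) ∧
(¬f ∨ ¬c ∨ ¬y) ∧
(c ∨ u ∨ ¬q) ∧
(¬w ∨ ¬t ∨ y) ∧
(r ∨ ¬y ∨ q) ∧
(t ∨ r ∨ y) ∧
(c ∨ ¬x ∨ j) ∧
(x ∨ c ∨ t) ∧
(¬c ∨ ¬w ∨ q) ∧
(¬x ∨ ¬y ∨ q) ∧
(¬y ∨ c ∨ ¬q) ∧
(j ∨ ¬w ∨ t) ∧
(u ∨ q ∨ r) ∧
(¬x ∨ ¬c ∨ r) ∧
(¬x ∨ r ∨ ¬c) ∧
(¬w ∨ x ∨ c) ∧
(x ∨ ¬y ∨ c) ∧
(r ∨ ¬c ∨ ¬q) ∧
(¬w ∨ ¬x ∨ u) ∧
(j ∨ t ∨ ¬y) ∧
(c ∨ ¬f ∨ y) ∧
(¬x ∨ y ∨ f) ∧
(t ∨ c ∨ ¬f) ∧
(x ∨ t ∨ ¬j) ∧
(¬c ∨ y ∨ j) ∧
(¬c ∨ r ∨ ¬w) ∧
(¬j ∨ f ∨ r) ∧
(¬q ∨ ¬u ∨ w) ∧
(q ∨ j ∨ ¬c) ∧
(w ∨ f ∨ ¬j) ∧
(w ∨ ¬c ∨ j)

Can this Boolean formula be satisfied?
Yes

Yes, the formula is satisfiable.

One satisfying assignment is: f=True, c=True, t=False, u=True, x=True, j=True, w=False, r=True, y=False, q=False

Verification: With this assignment, all 35 clauses evaluate to true.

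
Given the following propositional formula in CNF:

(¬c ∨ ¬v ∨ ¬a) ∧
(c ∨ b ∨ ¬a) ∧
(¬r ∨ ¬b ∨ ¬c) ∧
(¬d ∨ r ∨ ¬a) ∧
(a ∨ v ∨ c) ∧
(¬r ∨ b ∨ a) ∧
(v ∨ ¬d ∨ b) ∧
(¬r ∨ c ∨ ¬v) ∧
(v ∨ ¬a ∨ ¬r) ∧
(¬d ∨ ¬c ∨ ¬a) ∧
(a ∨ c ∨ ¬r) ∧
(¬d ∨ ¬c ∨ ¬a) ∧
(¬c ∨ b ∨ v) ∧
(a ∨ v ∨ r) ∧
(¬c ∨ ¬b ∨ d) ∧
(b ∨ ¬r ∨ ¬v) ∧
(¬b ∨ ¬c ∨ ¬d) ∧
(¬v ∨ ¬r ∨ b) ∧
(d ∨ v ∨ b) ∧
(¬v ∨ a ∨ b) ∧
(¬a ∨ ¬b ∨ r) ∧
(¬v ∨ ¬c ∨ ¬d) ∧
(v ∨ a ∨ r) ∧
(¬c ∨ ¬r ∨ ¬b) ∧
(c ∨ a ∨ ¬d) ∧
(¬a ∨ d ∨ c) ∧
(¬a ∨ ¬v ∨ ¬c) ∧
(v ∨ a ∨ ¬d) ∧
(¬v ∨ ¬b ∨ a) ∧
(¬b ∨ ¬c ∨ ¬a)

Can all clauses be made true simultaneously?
No

No, the formula is not satisfiable.

No assignment of truth values to the variables can make all 30 clauses true simultaneously.

The formula is UNSAT (unsatisfiable).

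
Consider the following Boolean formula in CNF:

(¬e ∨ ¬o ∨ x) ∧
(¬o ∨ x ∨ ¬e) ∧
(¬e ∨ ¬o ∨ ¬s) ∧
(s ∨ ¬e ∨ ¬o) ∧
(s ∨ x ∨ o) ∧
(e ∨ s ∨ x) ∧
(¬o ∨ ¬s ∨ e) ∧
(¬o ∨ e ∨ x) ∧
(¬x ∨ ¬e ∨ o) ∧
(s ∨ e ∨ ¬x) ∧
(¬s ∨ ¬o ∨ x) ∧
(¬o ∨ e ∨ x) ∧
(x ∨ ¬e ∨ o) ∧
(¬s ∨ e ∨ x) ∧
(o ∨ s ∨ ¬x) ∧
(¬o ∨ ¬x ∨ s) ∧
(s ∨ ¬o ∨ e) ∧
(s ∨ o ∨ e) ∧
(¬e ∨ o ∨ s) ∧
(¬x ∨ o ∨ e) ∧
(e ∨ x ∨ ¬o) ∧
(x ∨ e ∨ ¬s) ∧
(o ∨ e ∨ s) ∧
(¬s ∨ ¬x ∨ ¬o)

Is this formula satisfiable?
No

No, the formula is not satisfiable.

No assignment of truth values to the variables can make all 24 clauses true simultaneously.

The formula is UNSAT (unsatisfiable).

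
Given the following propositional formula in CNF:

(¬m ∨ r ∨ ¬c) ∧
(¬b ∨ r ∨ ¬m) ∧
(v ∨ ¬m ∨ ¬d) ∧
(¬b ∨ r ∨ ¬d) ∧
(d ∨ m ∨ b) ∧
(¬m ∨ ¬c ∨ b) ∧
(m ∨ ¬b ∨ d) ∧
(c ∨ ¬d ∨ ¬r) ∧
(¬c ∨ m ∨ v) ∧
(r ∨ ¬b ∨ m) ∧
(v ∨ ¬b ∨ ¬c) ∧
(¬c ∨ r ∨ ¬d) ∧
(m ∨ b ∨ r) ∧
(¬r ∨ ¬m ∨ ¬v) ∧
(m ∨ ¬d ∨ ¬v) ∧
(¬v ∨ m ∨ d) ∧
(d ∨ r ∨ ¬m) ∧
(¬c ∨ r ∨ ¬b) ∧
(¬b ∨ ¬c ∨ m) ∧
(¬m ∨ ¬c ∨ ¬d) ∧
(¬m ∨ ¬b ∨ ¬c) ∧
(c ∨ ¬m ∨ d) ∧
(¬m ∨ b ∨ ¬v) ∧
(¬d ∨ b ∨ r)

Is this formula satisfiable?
No

No, the formula is not satisfiable.

No assignment of truth values to the variables can make all 24 clauses true simultaneously.

The formula is UNSAT (unsatisfiable).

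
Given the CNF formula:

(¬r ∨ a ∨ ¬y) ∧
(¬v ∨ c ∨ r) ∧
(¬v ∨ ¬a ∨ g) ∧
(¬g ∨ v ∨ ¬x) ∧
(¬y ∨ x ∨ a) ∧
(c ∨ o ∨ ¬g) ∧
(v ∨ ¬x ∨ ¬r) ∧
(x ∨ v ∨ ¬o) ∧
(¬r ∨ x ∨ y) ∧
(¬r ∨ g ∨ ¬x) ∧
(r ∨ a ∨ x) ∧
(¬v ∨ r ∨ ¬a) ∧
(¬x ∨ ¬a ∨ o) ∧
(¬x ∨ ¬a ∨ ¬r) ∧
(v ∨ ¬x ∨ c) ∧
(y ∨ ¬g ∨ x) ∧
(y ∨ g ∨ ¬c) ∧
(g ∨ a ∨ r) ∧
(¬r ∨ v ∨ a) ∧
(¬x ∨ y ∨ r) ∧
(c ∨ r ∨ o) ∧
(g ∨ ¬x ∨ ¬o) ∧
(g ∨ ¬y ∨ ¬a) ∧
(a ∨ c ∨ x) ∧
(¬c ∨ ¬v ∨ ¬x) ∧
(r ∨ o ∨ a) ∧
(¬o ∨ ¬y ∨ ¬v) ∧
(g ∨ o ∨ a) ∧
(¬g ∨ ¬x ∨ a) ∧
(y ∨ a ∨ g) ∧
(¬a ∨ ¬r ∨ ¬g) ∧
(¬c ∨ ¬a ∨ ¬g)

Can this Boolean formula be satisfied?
No

No, the formula is not satisfiable.

No assignment of truth values to the variables can make all 32 clauses true simultaneously.

The formula is UNSAT (unsatisfiable).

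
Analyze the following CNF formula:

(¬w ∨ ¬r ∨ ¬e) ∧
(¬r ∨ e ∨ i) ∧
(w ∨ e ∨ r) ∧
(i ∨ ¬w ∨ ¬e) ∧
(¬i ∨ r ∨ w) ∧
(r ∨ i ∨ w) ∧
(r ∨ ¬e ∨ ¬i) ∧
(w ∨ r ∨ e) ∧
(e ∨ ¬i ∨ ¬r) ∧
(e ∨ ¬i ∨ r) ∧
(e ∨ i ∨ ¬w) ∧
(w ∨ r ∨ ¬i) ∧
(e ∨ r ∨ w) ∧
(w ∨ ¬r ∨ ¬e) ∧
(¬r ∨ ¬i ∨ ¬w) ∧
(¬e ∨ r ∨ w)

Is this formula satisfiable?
No

No, the formula is not satisfiable.

No assignment of truth values to the variables can make all 16 clauses true simultaneously.

The formula is UNSAT (unsatisfiable).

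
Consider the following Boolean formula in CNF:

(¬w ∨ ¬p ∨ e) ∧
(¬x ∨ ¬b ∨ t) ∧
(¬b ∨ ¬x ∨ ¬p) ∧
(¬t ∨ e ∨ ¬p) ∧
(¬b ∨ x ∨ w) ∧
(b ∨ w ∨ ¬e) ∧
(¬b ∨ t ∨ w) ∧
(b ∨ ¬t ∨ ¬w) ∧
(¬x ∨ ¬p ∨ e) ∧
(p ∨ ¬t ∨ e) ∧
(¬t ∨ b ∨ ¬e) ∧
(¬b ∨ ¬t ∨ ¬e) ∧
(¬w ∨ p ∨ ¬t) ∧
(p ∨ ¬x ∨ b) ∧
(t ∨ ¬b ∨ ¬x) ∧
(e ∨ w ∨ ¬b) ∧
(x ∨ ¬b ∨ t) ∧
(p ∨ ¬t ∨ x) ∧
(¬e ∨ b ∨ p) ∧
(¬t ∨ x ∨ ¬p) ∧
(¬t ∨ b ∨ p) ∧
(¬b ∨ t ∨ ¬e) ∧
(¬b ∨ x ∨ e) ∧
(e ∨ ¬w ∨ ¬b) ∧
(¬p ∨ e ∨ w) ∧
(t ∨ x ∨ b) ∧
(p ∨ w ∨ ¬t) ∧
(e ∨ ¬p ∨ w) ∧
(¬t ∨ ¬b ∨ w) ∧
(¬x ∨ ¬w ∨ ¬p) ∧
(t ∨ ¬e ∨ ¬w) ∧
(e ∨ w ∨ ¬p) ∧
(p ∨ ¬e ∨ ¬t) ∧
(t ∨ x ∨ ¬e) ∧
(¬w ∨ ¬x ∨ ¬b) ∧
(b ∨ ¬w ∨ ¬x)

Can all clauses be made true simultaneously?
No

No, the formula is not satisfiable.

No assignment of truth values to the variables can make all 36 clauses true simultaneously.

The formula is UNSAT (unsatisfiable).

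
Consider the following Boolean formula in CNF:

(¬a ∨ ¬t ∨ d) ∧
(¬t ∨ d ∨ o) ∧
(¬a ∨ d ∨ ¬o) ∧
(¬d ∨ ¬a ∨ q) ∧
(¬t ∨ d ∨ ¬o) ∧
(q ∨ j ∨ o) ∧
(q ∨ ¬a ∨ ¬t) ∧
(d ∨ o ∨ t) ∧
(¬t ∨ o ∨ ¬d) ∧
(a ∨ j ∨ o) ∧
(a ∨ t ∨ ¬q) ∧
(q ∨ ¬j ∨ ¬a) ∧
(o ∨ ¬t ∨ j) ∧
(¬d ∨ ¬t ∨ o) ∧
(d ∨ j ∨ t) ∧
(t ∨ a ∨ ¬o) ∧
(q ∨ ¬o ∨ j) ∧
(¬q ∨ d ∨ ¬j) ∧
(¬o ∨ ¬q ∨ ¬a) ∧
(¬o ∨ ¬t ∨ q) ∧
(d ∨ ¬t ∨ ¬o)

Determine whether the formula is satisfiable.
Yes

Yes, the formula is satisfiable.

One satisfying assignment is: q=False, a=False, d=True, t=False, j=True, o=False

Verification: With this assignment, all 21 clauses evaluate to true.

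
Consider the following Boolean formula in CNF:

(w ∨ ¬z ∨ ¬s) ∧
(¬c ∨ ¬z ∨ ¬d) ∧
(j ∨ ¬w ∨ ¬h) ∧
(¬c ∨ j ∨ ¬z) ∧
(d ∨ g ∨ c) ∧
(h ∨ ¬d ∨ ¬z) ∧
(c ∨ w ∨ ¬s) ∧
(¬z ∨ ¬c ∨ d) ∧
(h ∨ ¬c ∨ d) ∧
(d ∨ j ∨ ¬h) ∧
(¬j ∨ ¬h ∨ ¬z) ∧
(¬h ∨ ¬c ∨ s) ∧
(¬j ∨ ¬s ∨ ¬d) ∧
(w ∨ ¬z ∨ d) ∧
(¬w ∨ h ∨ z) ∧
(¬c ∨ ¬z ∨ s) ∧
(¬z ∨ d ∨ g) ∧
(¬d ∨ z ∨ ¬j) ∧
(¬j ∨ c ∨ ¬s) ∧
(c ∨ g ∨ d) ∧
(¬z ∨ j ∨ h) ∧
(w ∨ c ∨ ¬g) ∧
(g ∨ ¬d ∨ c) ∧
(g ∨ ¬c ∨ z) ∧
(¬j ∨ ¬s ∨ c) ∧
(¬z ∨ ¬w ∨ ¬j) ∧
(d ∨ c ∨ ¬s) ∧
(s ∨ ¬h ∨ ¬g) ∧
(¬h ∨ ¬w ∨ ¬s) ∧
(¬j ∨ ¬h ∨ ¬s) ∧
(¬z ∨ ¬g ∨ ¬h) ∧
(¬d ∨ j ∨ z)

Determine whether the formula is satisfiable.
No

No, the formula is not satisfiable.

No assignment of truth values to the variables can make all 32 clauses true simultaneously.

The formula is UNSAT (unsatisfiable).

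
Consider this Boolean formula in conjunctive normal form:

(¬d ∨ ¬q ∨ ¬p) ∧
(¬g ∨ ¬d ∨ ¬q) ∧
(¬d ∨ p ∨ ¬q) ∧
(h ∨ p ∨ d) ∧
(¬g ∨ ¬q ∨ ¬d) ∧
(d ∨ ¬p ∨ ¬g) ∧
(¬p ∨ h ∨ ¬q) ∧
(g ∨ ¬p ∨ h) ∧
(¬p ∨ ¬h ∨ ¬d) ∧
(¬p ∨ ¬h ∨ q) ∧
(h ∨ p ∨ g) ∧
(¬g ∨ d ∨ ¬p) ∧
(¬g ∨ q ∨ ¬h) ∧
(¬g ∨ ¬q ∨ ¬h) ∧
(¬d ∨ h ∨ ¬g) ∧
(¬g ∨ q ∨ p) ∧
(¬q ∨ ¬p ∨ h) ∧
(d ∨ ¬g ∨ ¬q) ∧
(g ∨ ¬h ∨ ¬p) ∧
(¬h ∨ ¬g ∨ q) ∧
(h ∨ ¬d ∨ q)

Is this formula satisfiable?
Yes

Yes, the formula is satisfiable.

One satisfying assignment is: q=False, p=False, h=True, g=False, d=False

Verification: With this assignment, all 21 clauses evaluate to true.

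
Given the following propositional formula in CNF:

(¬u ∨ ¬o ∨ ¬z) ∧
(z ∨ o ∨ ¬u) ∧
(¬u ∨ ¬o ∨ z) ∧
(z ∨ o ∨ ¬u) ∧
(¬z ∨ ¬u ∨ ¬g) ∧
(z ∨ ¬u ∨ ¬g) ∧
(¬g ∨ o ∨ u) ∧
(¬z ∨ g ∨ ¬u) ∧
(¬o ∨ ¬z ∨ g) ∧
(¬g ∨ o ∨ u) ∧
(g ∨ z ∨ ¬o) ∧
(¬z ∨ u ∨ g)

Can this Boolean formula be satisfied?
Yes

Yes, the formula is satisfiable.

One satisfying assignment is: o=False, z=False, u=False, g=False

Verification: With this assignment, all 12 clauses evaluate to true.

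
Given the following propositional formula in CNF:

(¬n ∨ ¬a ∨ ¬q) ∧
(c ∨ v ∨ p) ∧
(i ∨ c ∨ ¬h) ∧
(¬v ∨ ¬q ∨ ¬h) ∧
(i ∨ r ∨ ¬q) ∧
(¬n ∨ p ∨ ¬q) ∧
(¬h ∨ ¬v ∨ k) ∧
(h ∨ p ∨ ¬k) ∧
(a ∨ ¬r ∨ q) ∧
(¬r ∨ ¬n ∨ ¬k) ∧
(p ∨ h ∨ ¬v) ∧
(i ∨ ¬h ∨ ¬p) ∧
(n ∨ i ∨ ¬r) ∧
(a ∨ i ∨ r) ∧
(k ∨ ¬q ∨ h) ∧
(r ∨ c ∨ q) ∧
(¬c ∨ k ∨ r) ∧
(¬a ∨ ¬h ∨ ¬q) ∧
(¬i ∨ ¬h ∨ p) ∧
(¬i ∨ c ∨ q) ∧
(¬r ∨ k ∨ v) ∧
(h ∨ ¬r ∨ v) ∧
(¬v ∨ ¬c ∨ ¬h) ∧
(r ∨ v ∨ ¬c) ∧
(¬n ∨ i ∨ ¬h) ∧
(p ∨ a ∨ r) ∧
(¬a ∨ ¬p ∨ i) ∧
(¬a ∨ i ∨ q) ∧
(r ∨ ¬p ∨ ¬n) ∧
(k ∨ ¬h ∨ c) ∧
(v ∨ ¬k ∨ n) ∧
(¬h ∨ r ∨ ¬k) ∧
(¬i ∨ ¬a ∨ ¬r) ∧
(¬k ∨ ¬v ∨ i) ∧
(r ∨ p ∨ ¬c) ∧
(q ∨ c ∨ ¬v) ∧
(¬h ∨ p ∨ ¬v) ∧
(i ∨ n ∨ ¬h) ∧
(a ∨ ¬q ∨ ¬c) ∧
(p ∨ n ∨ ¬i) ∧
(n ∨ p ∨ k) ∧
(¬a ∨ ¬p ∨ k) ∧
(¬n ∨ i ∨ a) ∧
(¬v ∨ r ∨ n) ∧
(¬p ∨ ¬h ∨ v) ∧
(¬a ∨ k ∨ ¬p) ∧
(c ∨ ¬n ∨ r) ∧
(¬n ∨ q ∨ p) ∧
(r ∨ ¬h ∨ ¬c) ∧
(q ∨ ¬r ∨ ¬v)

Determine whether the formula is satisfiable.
Yes

Yes, the formula is satisfiable.

One satisfying assignment is: p=True, r=True, a=False, q=True, c=False, k=True, h=False, v=True, n=False, i=True

Verification: With this assignment, all 50 clauses evaluate to true.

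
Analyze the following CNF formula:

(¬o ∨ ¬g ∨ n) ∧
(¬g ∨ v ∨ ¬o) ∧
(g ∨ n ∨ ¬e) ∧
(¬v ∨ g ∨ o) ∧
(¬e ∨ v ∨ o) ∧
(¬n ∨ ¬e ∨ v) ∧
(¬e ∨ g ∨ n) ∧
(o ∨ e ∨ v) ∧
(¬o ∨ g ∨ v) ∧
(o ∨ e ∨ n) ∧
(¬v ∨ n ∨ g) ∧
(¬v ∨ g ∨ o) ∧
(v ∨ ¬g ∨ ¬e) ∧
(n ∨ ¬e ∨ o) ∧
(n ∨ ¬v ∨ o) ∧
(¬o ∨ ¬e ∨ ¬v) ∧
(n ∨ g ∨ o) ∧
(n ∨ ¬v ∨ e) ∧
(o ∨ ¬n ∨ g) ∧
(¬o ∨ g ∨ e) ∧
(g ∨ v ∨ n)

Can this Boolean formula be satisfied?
Yes

Yes, the formula is satisfiable.

One satisfying assignment is: g=True, o=False, e=False, v=True, n=True

Verification: With this assignment, all 21 clauses evaluate to true.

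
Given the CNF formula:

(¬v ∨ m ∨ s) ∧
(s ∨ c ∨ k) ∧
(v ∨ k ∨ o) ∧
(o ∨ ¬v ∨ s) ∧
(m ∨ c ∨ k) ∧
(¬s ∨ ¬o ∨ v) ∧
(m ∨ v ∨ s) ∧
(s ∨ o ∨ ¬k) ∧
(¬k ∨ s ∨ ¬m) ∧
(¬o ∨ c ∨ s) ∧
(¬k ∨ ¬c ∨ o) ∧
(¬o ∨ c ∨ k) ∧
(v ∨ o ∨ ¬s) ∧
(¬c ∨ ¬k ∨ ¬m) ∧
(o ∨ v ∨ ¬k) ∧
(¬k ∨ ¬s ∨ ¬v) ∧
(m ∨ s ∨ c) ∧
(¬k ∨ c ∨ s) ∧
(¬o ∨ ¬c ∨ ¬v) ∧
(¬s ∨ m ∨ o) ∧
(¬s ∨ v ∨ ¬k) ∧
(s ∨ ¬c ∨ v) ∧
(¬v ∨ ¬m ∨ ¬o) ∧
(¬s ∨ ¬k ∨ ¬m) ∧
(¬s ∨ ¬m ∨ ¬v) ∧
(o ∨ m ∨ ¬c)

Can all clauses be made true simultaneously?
No

No, the formula is not satisfiable.

No assignment of truth values to the variables can make all 26 clauses true simultaneously.

The formula is UNSAT (unsatisfiable).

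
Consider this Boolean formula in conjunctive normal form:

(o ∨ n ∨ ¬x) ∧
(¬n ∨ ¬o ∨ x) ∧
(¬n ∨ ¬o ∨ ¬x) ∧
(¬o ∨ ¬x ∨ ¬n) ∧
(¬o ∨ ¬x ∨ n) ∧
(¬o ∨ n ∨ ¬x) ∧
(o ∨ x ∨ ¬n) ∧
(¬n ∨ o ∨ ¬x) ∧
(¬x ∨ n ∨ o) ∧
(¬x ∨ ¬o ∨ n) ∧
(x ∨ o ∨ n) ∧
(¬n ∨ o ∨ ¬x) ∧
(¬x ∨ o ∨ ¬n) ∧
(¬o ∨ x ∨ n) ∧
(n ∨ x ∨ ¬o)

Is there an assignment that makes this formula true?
No

No, the formula is not satisfiable.

No assignment of truth values to the variables can make all 15 clauses true simultaneously.

The formula is UNSAT (unsatisfiable).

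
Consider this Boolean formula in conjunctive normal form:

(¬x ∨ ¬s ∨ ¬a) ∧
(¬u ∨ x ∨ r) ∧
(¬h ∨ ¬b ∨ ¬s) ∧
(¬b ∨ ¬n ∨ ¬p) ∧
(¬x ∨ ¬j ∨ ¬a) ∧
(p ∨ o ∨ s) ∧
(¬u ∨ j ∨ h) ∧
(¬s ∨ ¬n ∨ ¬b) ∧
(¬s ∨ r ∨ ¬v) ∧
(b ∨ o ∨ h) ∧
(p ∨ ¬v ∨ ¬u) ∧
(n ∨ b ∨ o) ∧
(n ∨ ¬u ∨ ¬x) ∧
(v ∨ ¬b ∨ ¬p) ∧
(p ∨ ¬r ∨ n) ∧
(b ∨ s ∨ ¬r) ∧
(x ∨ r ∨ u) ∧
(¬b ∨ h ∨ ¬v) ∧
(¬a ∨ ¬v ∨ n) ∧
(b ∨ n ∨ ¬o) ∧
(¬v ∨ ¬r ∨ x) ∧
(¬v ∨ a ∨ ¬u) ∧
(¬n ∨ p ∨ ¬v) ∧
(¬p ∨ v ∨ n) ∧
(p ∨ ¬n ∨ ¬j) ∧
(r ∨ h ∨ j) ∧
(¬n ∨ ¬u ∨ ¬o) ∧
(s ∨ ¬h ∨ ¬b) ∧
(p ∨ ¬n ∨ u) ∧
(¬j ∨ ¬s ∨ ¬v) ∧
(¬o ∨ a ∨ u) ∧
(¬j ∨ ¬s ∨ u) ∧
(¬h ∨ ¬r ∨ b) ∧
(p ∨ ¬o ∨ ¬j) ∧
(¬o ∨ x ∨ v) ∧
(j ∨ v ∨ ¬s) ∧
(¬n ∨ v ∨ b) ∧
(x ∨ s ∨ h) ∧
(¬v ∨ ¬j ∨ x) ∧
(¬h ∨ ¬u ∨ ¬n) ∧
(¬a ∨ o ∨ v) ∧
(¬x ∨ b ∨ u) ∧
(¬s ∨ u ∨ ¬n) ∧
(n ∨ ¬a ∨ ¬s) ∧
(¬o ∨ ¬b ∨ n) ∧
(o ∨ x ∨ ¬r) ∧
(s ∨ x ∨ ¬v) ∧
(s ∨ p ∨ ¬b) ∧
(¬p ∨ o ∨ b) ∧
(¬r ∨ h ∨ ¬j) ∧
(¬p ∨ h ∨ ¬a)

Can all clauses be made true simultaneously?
No

No, the formula is not satisfiable.

No assignment of truth values to the variables can make all 51 clauses true simultaneously.

The formula is UNSAT (unsatisfiable).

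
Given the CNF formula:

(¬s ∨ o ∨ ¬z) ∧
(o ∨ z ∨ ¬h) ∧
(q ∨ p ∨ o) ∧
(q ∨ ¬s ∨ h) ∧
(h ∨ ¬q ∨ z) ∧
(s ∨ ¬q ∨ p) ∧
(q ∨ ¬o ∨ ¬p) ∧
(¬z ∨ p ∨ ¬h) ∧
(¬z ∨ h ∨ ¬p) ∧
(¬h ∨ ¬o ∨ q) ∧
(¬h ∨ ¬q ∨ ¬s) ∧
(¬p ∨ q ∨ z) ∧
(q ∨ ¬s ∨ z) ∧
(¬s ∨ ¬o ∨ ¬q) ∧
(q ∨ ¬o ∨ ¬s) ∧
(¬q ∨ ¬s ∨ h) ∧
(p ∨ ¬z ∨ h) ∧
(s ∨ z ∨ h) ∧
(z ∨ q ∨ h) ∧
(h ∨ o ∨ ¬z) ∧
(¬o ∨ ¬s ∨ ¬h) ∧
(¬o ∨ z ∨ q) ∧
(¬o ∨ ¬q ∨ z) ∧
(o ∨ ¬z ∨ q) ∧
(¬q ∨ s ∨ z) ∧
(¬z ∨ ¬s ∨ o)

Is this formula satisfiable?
Yes

Yes, the formula is satisfiable.

One satisfying assignment is: o=True, q=True, z=True, s=False, p=True, h=True

Verification: With this assignment, all 26 clauses evaluate to true.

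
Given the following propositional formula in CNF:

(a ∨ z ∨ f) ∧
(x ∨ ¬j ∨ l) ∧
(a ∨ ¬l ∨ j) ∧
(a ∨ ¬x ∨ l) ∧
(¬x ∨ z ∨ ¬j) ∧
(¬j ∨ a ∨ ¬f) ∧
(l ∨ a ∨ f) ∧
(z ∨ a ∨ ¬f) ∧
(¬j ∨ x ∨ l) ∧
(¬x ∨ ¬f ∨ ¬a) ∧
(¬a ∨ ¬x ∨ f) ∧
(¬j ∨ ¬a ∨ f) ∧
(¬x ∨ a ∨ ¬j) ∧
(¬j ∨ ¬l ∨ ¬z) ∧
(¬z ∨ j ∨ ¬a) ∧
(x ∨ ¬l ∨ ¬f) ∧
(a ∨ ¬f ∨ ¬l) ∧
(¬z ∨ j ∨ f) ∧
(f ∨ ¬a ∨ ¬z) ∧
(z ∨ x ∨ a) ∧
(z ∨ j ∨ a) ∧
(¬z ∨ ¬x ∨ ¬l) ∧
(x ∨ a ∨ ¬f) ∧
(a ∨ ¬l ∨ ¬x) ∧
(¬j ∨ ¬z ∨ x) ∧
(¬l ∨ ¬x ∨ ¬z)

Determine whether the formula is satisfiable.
Yes

Yes, the formula is satisfiable.

One satisfying assignment is: j=False, x=False, z=False, l=False, f=False, a=True

Verification: With this assignment, all 26 clauses evaluate to true.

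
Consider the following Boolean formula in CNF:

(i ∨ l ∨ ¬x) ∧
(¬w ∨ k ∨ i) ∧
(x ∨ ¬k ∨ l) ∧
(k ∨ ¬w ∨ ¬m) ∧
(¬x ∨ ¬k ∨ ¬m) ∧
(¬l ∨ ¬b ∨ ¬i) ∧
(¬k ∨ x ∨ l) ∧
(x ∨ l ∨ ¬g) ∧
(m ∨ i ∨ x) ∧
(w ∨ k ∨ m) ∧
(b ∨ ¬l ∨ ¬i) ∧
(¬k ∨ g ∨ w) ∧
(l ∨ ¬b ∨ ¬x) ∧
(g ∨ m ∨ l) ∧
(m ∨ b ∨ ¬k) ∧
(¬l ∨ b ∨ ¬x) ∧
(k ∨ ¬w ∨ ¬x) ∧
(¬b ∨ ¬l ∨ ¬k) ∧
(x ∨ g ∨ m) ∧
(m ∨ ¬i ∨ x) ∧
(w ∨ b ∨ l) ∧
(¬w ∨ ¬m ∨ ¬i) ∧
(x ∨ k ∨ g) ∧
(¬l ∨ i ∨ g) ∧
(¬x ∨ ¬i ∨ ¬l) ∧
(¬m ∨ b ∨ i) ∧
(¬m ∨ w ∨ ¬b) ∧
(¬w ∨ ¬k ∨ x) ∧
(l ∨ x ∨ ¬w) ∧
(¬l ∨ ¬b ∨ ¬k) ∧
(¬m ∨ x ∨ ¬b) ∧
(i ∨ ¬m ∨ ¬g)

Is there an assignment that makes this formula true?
No

No, the formula is not satisfiable.

No assignment of truth values to the variables can make all 32 clauses true simultaneously.

The formula is UNSAT (unsatisfiable).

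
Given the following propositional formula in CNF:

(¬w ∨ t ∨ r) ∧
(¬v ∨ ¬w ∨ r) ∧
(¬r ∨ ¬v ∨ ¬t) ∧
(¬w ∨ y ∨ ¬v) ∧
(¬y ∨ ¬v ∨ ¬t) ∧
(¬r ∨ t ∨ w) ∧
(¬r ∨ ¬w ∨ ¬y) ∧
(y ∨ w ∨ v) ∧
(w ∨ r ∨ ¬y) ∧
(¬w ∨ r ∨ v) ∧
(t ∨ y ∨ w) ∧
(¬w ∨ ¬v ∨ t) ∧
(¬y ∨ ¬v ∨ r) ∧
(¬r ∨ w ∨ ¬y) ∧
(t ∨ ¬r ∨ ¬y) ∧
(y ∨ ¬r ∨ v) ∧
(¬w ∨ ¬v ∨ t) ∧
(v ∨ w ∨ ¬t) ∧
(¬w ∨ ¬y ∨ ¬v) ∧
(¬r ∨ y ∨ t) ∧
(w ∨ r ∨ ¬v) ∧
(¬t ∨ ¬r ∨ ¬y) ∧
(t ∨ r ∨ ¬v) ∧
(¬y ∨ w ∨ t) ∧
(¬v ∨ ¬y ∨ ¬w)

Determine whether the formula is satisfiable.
No

No, the formula is not satisfiable.

No assignment of truth values to the variables can make all 25 clauses true simultaneously.

The formula is UNSAT (unsatisfiable).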